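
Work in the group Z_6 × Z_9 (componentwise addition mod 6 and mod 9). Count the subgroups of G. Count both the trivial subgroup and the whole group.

20

|G| = 54, so by Lagrange every subgroup order divides 54. Divisors: 1, 2, 3, 6, 9, 18, 27, 54.
Subgroups by order — order 1: 1; order 2: 1; order 3: 4; order 6: 4; order 9: 4; order 18: 4; order 27: 1; order 54: 1.
Total: 1 + 1 + 4 + 4 + 4 + 4 + 1 + 1 = 20.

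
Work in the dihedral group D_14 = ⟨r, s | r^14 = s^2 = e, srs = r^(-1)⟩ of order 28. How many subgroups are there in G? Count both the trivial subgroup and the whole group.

28

|G| = 28, so by Lagrange every subgroup order divides 28. Divisors: 1, 2, 4, 7, 14, 28.
Subgroups by order — order 1: 1; order 2: 15; order 4: 7; order 7: 1; order 14: 3; order 28: 1.
Total: 1 + 15 + 7 + 1 + 3 + 1 = 28.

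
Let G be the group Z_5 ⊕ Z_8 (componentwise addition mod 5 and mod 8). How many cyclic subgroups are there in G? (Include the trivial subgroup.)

Each element a generates a cyclic subgroup ⟨a⟩; distinct elements may generate the same one (a cyclic group of order d has φ(d) generators).
Cyclic subgroups by order — order 1: 1; order 2: 1; order 4: 1; order 5: 1; order 8: 1; order 10: 1; order 20: 1; order 40: 1.
Total: 8.

8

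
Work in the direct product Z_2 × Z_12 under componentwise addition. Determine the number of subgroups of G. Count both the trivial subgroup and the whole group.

16

|G| = 24, so by Lagrange every subgroup order divides 24. Divisors: 1, 2, 3, 4, 6, 8, 12, 24.
Subgroups by order — order 1: 1; order 2: 3; order 3: 1; order 4: 3; order 6: 3; order 8: 1; order 12: 3; order 24: 1.
Total: 1 + 3 + 1 + 3 + 3 + 1 + 3 + 1 = 16.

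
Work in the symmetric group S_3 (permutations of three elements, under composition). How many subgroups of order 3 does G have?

1

|G| = 6 and 3 | 6, so subgroups of order 3 are possible by Lagrange.
The subgroups of order 3 are: {e, (1 2 3), (1 3 2)}.
So G has 1 subgroup of order 3.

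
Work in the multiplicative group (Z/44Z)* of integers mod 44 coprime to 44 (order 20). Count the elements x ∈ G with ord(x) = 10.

12

Enumerating element orders in G gives 12 elements of order 10.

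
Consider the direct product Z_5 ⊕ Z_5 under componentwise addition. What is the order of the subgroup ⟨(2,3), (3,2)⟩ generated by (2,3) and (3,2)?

5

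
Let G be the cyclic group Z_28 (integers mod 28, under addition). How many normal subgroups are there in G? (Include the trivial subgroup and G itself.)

6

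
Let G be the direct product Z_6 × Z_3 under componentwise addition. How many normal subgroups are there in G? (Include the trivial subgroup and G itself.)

12

G is abelian, so every subgroup is normal.
G has 12 subgroups in total, hence 12 normal subgroups.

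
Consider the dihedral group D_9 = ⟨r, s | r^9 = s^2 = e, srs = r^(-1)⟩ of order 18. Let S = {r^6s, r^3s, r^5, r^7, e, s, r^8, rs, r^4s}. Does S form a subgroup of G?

No

r^7 ∈ S but its inverse r^2 ∉ S, so S is not a subgroup.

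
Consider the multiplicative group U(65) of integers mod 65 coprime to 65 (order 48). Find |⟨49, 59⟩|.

24

|⟨49⟩| = 6 and |⟨59⟩| = 12, so |H| is a multiple of lcm(6, 12) = 12 and divides |G| = 48.
Closing under the operation: H = {1, 4, 6, 9, 11, 14, 16, 19, 21, 24, 29, 31, 34, 36, 41, 44, 46, 49, 51, 54, 56, 59, 61, 64}, so |H| = 24.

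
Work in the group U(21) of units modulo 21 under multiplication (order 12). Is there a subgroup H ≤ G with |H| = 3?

3 | 12. A subgroup of order 3 is {1, 4, 16}.

Yes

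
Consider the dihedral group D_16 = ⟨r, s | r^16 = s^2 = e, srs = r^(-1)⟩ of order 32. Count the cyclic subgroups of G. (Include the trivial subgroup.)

21

A cyclic subgroup of order d is generated by each of its φ(d) elements of order d, so the cyclic subgroups of order d number (#elements of order d)/φ(d).
Cyclic subgroups by order — order 1: 1; order 2: 17; order 4: 1; order 8: 1; order 16: 1.
Total: 21.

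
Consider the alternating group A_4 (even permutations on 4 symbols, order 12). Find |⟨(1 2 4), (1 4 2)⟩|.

|⟨(1 2 4)⟩| = 3 and |⟨(1 4 2)⟩| = 3, so |H| is a multiple of lcm(3, 3) = 3 and divides |G| = 12.
Closing under the operation: H = {e, (1 2 4), (1 4 2)}, so |H| = 3.

3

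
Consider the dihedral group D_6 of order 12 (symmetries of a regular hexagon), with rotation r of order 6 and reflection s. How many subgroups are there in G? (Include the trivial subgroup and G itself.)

16

|G| = 12, so by Lagrange every subgroup order divides 12. Divisors: 1, 2, 3, 4, 6, 12.
Subgroups by order — order 1: 1; order 2: 7; order 3: 1; order 4: 3; order 6: 3; order 12: 1.
Total: 1 + 7 + 1 + 3 + 3 + 1 = 16.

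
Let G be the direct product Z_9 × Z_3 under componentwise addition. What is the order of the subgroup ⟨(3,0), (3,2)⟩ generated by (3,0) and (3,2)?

|⟨(3,0)⟩| = 3 and |⟨(3,2)⟩| = 3, so |H| is a multiple of lcm(3, 3) = 3 and divides |G| = 27.
Closing under the operation: H = {(0,0), (0,1), (0,2), (3,0), (3,1), (3,2), (6,0), (6,1), (6,2)}, so |H| = 9.

9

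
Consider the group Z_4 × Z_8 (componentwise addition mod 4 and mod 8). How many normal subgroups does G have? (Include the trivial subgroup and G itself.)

G is abelian, so every subgroup is normal.
G has 22 subgroups in total, hence 22 normal subgroups.

22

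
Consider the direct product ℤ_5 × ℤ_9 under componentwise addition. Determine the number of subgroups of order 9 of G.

1

|G| = 45 and 9 | 45, so subgroups of order 9 are possible by Lagrange.
The subgroups of order 9 are: {(0,0), (0,1), (0,2), (0,3), (0,4), (0,5), (0,6), (0,7), (0,8)}.
So G has 1 subgroup of order 9.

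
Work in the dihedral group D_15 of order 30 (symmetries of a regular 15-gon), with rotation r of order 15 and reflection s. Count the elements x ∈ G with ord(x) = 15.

8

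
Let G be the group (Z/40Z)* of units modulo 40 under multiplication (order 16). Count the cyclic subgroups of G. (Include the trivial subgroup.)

12

Group the elements of G by the cyclic subgroup they generate; each cyclic subgroup of order d accounts for φ(d) elements.
Cyclic subgroups by order — order 1: 1; order 2: 7; order 4: 4.
Total: 12.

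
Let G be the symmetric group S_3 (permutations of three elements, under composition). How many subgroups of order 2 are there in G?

3

|G| = 6 and 2 | 6, so subgroups of order 2 are possible by Lagrange.
The subgroups of order 2 are: {e, (1 2)}; {e, (1 3)}; {e, (2 3)}.
So G has 3 subgroups of order 2.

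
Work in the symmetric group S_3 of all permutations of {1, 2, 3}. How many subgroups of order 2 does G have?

|G| = 6 and 2 | 6, so subgroups of order 2 are possible by Lagrange.
The subgroups of order 2 are: {e, (1 2)}; {e, (1 3)}; {e, (2 3)}.
So G has 3 subgroups of order 2.

3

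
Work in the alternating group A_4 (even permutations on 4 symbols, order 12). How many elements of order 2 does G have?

3

The elements of order 2 are: (1 2)(3 4), (1 3)(2 4), (1 4)(2 3).
That's 3.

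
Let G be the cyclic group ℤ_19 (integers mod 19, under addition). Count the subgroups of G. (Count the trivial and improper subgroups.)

Subgroups of the cyclic group ℤ_19 correspond bijectively to divisors of 19.
Divisors of 19: 1, 19.
So ℤ_19 has 2 subgroups.

2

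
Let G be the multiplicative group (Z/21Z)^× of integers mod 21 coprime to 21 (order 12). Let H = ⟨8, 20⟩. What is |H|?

|⟨8⟩| = 2 and |⟨20⟩| = 2, so |H| is a multiple of lcm(2, 2) = 2 and divides |G| = 12.
Closing under the operation: H = {1, 8, 13, 20}, so |H| = 4.

4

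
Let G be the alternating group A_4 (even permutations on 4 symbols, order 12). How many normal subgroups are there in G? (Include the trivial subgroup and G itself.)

3

G has 10 subgroups. Checking conjugation-invariance by order — order 1: 1/1 normal; order 2: 0/3 normal; order 3: 0/4 normal; order 4: 1/1 normal; order 12: 1/1 normal.
Total normal subgroups: 3.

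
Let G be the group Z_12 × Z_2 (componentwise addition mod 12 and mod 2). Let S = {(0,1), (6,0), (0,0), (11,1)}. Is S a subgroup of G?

(11,1) ∈ S but its inverse (1,1) ∉ S, so S is not a subgroup.

No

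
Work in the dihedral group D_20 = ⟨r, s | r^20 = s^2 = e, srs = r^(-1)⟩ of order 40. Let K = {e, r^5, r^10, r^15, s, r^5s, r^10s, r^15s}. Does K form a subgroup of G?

|K| = 8 divides |G| = 40, consistent with Lagrange.
K contains the identity, every element's inverse is in K, and K is closed under ·: it is a subgroup.

Yes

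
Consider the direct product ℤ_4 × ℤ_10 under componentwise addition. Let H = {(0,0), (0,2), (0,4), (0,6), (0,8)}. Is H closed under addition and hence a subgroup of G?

Yes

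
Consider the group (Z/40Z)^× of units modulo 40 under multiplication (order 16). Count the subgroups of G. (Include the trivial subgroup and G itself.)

|G| = 16, so by Lagrange every subgroup order divides 16. Divisors: 1, 2, 4, 8, 16.
Subgroups by order — order 1: 1; order 2: 7; order 4: 11; order 8: 7; order 16: 1.
Total: 1 + 7 + 11 + 7 + 1 = 27.

27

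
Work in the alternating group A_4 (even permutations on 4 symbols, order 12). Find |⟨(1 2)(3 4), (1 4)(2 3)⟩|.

|⟨(1 2)(3 4)⟩| = 2 and |⟨(1 4)(2 3)⟩| = 2, so |H| is a multiple of lcm(2, 2) = 2 and divides |G| = 12.
Closing under the operation: H = {e, (1 2)(3 4), (1 3)(2 4), (1 4)(2 3)}, so |H| = 4.

4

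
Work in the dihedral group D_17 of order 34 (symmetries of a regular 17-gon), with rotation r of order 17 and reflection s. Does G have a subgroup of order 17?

Yes

17 | 34. A subgroup of order 17 is {e, r, r^2, r^3, r^4, r^5, r^6, r^7, r^8, r^9, r^10, r^11, r^12, r^13, r^14, r^15, r^16}.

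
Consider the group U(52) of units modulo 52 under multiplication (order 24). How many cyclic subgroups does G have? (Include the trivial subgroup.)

Each element a generates a cyclic subgroup ⟨a⟩; distinct elements may generate the same one (a cyclic group of order d has φ(d) generators).
Cyclic subgroups by order — order 1: 1; order 2: 3; order 3: 1; order 4: 2; order 6: 3; order 12: 2.
Total: 12.

12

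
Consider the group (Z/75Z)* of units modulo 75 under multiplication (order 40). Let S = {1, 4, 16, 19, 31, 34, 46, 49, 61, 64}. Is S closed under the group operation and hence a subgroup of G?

Yes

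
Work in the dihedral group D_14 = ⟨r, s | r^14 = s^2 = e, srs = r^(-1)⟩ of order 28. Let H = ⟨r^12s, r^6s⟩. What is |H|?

|⟨r^12s⟩| = 2 and |⟨r^6s⟩| = 2, so |H| is a multiple of lcm(2, 2) = 2 and divides |G| = 28.
Closing under the operation: H = {e, r^2, r^4, r^6, r^8, r^10, r^12, s, r^2s, r^4s, r^6s, r^8s, r^10s, r^12s}, so |H| = 14.

14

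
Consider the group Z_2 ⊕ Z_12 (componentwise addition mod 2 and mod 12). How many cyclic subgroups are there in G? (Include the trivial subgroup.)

12

Group the elements of G by the cyclic subgroup they generate; each cyclic subgroup of order d accounts for φ(d) elements.
Cyclic subgroups by order — order 1: 1; order 2: 3; order 3: 1; order 4: 2; order 6: 3; order 12: 2.
Total: 12.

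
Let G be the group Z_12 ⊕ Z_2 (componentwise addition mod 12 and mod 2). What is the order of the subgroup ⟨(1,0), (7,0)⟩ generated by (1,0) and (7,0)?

12

|⟨(1,0)⟩| = 12 and |⟨(7,0)⟩| = 12, so |H| is a multiple of lcm(12, 12) = 12 and divides |G| = 24.
Closing under the operation: H = {(0,0), (1,0), (2,0), (3,0), (4,0), (5,0), (6,0), (7,0), (8,0), (9,0), (10,0), (11,0)}, so |H| = 12.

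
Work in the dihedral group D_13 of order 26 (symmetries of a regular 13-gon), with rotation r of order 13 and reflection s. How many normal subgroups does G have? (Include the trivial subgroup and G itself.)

G has 16 subgroups. Checking conjugation-invariance by order — order 1: 1/1 normal; order 2: 0/13 normal; order 13: 1/1 normal; order 26: 1/1 normal.
Total normal subgroups: 3.

3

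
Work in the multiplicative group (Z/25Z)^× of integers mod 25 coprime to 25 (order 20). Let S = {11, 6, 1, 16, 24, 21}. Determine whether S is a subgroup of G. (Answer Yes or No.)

|S| = 6 does not divide |G| = 20, so by Lagrange S is not a subgroup.

No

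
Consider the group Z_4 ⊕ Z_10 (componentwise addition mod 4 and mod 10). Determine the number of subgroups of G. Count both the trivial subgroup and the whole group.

|G| = 40, so by Lagrange every subgroup order divides 40. Divisors: 1, 2, 4, 5, 8, 10, 20, 40.
Subgroups by order — order 1: 1; order 2: 3; order 4: 3; order 5: 1; order 8: 1; order 10: 3; order 20: 3; order 40: 1.
Total: 1 + 3 + 3 + 1 + 1 + 3 + 3 + 1 = 16.

16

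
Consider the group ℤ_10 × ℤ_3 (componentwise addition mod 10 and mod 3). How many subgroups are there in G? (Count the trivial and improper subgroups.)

8

|G| = 30, so by Lagrange every subgroup order divides 30. Divisors: 1, 2, 3, 5, 6, 10, 15, 30.
Subgroups by order — order 1: 1; order 2: 1; order 3: 1; order 5: 1; order 6: 1; order 10: 1; order 15: 1; order 30: 1.
Total: 1 + 1 + 1 + 1 + 1 + 1 + 1 + 1 = 8.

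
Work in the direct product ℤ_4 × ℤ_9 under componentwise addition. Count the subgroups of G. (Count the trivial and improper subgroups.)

9

|G| = 36, so by Lagrange every subgroup order divides 36. Divisors: 1, 2, 3, 4, 6, 9, 12, 18, 36.
Subgroups by order — order 1: 1; order 2: 1; order 3: 1; order 4: 1; order 6: 1; order 9: 1; order 12: 1; order 18: 1; order 36: 1.
Total: 1 + 1 + 1 + 1 + 1 + 1 + 1 + 1 + 1 = 9.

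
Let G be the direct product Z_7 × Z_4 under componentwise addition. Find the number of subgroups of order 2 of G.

|G| = 28 and 2 | 28, so subgroups of order 2 are possible by Lagrange.
The subgroups of order 2 are: {(0,0), (0,2)}.
So G has 1 subgroup of order 2.

1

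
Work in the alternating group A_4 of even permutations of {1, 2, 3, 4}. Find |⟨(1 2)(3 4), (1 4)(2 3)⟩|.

4

|⟨(1 2)(3 4)⟩| = 2 and |⟨(1 4)(2 3)⟩| = 2, so |H| is a multiple of lcm(2, 2) = 2 and divides |G| = 12.
Closing under the operation: H = {e, (1 2)(3 4), (1 3)(2 4), (1 4)(2 3)}, so |H| = 4.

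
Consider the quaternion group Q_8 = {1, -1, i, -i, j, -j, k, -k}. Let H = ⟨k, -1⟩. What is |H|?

|⟨k⟩| = 4 and |⟨-1⟩| = 2, so |H| is a multiple of lcm(4, 2) = 4 and divides |G| = 8.
Closing under the operation: H = {1, -1, k, -k}, so |H| = 4.

4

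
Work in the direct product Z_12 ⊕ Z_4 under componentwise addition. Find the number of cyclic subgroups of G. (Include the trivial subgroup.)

20

A cyclic subgroup of order d is generated by each of its φ(d) elements of order d, so the cyclic subgroups of order d number (#elements of order d)/φ(d).
Cyclic subgroups by order — order 1: 1; order 2: 3; order 3: 1; order 4: 6; order 6: 3; order 12: 6.
Total: 20.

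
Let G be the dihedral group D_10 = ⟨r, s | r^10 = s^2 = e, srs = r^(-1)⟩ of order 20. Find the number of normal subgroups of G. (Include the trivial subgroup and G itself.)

7

G has 22 subgroups. Checking conjugation-invariance by order — order 1: 1/1 normal; order 2: 1/11 normal; order 4: 0/5 normal; order 5: 1/1 normal; order 10: 3/3 normal; order 20: 1/1 normal.
Total normal subgroups: 7.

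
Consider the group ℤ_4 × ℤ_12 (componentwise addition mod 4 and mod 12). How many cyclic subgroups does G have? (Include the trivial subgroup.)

Group the elements of G by the cyclic subgroup they generate; each cyclic subgroup of order d accounts for φ(d) elements.
Cyclic subgroups by order — order 1: 1; order 2: 3; order 3: 1; order 4: 6; order 6: 3; order 12: 6.
Total: 20.

20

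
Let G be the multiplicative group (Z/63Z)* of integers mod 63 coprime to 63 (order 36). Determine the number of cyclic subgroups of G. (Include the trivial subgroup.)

20

Each element a generates a cyclic subgroup ⟨a⟩; distinct elements may generate the same one (a cyclic group of order d has φ(d) generators).
Cyclic subgroups by order — order 1: 1; order 2: 3; order 3: 4; order 6: 12.
Total: 20.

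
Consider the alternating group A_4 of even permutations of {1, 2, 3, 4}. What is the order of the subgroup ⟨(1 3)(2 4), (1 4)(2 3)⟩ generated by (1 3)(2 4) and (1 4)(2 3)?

4

|⟨(1 3)(2 4)⟩| = 2 and |⟨(1 4)(2 3)⟩| = 2, so |H| is a multiple of lcm(2, 2) = 2 and divides |G| = 12.
Closing under the operation: H = {e, (1 2)(3 4), (1 3)(2 4), (1 4)(2 3)}, so |H| = 4.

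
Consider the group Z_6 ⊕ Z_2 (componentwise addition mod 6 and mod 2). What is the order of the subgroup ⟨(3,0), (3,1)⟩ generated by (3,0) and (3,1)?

|⟨(3,0)⟩| = 2 and |⟨(3,1)⟩| = 2, so |H| is a multiple of lcm(2, 2) = 2 and divides |G| = 12.
Closing under the operation: H = {(0,0), (0,1), (3,0), (3,1)}, so |H| = 4.

4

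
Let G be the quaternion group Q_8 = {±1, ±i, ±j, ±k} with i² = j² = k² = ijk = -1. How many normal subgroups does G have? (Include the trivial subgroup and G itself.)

6

G has 6 subgroups. Checking conjugation-invariance by order — order 1: 1/1 normal; order 2: 1/1 normal; order 4: 3/3 normal; order 8: 1/1 normal.
Total normal subgroups: 6.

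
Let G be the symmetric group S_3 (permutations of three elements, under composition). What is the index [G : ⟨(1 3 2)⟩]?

2

|⟨(1 3 2)⟩| = 3 and |G| = 6.
By Lagrange, [G : H] = |G|/|H| = 6/3 = 2.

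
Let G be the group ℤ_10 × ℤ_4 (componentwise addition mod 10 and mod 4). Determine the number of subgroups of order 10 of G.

|G| = 40 and 10 | 40, so subgroups of order 10 are possible by Lagrange.
The subgroups of order 10 are: {(0,0), (0,2), (2,0), (2,2), (4,0), (4,2), (6,0), (6,2), (8,0), (8,2)}; {(0,0), (1,0), (2,0), (3,0), (4,0), (5,0), (6,0), (7,0), (8,0), (9,0)}; {(0,0), (1,2), (2,0), (3,2), (4,0), (5,2), (6,0), (7,2), (8,0), (9,2)}.
So G has 3 subgroups of order 10.

3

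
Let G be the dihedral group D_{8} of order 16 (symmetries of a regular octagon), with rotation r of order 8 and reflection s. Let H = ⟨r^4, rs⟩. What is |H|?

|⟨r^4⟩| = 2 and |⟨rs⟩| = 2, so |H| is a multiple of lcm(2, 2) = 2 and divides |G| = 16.
Closing under the operation: H = {e, r^4, rs, r^5s}, so |H| = 4.

4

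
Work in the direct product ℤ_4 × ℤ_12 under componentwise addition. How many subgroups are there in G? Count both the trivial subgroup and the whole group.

30

|G| = 48, so by Lagrange every subgroup order divides 48. Divisors: 1, 2, 3, 4, 6, 8, 12, 16, 24, 48.
Subgroups by order — order 1: 1; order 2: 3; order 3: 1; order 4: 7; order 6: 3; order 8: 3; order 12: 7; order 16: 1; order 24: 3; order 48: 1.
Total: 1 + 3 + 1 + 7 + 3 + 3 + 7 + 1 + 3 + 1 = 30.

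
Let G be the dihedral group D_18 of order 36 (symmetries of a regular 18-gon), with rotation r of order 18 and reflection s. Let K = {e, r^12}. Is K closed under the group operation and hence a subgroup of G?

No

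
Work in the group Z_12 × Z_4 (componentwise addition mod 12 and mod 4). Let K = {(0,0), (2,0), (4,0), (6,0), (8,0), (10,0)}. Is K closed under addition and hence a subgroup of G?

|K| = 6 divides |G| = 48, consistent with Lagrange.
K contains the identity, every element's inverse is in K, and K is closed under +: it is a subgroup.
In fact K = ⟨(10,0)⟩.

Yes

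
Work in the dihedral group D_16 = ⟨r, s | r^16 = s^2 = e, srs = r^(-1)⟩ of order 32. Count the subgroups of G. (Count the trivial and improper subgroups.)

|G| = 32, so by Lagrange every subgroup order divides 32. Divisors: 1, 2, 4, 8, 16, 32.
Subgroups by order — order 1: 1; order 2: 17; order 4: 9; order 8: 5; order 16: 3; order 32: 1.
Total: 1 + 17 + 9 + 5 + 3 + 1 = 36.

36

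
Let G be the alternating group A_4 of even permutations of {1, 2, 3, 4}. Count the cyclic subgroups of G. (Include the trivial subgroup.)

8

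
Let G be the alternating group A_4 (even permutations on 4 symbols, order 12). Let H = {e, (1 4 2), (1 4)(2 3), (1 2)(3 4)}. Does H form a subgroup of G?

(1 4 2) ∈ H but its inverse (1 2 4) ∉ H, so H is not a subgroup.

No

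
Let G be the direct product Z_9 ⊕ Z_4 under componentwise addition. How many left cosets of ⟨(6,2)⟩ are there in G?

6

|⟨(6,2)⟩| = 6 and |G| = 36.
By Lagrange, [G : H] = |G|/|H| = 36/6 = 6.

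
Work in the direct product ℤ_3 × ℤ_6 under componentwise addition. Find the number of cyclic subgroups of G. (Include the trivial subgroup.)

10

Each element a generates a cyclic subgroup ⟨a⟩; distinct elements may generate the same one (a cyclic group of order d has φ(d) generators).
Cyclic subgroups by order — order 1: 1; order 2: 1; order 3: 4; order 6: 4.
Total: 10.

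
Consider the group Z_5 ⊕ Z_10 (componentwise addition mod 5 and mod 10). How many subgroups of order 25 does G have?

1

|G| = 50 and 25 | 50, so subgroups of order 25 are possible by Lagrange.
The subgroups of order 25 are: {(0,0), (0,2), (0,4), (0,6), (0,8), (1,0), (1,2), (1,4), (1,6), (1,8), (2,0), (2,2), (2,4), (2,6), (2,8), (3,0), (3,2), (3,4), (3,6), (3,8), (4,0), (4,2), (4,4), (4,6), (4,8)}.
So G has 1 subgroup of order 25.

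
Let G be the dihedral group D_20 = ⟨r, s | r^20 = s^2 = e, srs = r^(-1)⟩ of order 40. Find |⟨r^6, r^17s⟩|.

20

|⟨r^6⟩| = 10 and |⟨r^17s⟩| = 2, so |H| is a multiple of lcm(10, 2) = 10 and divides |G| = 40.
Closing under the operation: H = {e, r^2, r^4, r^6, r^8, r^10, r^12, r^14, r^16, r^18, rs, r^3s, r^5s, r^7s, r^9s, r^11s, r^13s, r^15s, r^17s, r^19s}, so |H| = 20.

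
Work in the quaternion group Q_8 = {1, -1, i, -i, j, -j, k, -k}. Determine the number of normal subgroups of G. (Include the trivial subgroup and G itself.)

G has 6 subgroups. Checking conjugation-invariance by order — order 1: 1/1 normal; order 2: 1/1 normal; order 4: 3/3 normal; order 8: 1/1 normal.
Total normal subgroups: 6.

6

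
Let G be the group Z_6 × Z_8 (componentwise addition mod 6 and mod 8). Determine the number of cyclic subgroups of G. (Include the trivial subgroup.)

16

Group the elements of G by the cyclic subgroup they generate; each cyclic subgroup of order d accounts for φ(d) elements.
Cyclic subgroups by order — order 1: 1; order 2: 3; order 3: 1; order 4: 2; order 6: 3; order 8: 2; order 12: 2; order 24: 2.
Total: 16.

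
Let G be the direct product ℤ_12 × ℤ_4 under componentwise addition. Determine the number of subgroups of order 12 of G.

7

|G| = 48 and 12 | 48, so subgroups of order 12 are possible by Lagrange.
The subgroups of order 12 are: {(0,0), (0,1), (0,2), (0,3), (4,0), (4,1), (4,2), (4,3), (8,0), (8,1), (8,2), (8,3)}; {(0,0), (0,2), (2,0), (2,2), (4,0), (4,2), (6,0), (6,2), (8,0), (8,2), (10,0), (10,2)}; {(0,0), (0,2), (2,1), (2,3), (4,0), (4,2), (6,1), (6,3), (8,0), (8,2), (10,1), (10,3)}; {(0,0), (1,0), (2,0), (3,0), (4,0), (5,0), (6,0), (7,0), (8,0), (9,0), (10,0), (11,0)}; … (7 in all).
So G has 7 subgroups of order 12.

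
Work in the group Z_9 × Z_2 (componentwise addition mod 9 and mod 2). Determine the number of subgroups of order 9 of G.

|G| = 18 and 9 | 18, so subgroups of order 9 are possible by Lagrange.
The subgroups of order 9 are: {(0,0), (1,0), (2,0), (3,0), (4,0), (5,0), (6,0), (7,0), (8,0)}.
So G has 1 subgroup of order 9.

1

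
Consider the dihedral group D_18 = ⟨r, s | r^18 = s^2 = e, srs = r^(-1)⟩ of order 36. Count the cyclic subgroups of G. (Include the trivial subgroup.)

24

Each element a generates a cyclic subgroup ⟨a⟩; distinct elements may generate the same one (a cyclic group of order d has φ(d) generators).
Cyclic subgroups by order — order 1: 1; order 2: 19; order 3: 1; order 6: 1; order 9: 1; order 18: 1.
Total: 24.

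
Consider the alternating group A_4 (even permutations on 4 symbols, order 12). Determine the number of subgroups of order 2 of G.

3

|G| = 12 and 2 | 12, so subgroups of order 2 are possible by Lagrange.
The subgroups of order 2 are: {e, (1 2)(3 4)}; {e, (1 3)(2 4)}; {e, (1 4)(2 3)}.
So G has 3 subgroups of order 2.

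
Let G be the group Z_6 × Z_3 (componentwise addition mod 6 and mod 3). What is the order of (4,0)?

3

The order of (4,0) in Z_6 × Z_3 is lcm(ord(4) in Z_6, ord(0) in Z_3).
ord(4) = 3 and ord(0) = 1, so |⟨(4,0)⟩| = lcm(3, 1) = 3.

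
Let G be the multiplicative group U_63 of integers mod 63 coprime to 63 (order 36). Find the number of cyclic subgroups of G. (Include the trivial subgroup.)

20

Each element a generates a cyclic subgroup ⟨a⟩; distinct elements may generate the same one (a cyclic group of order d has φ(d) generators).
Cyclic subgroups by order — order 1: 1; order 2: 3; order 3: 4; order 6: 12.
Total: 20.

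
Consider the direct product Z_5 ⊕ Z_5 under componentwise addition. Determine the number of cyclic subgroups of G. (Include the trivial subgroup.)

Group the elements of G by the cyclic subgroup they generate; each cyclic subgroup of order d accounts for φ(d) elements.
Cyclic subgroups by order — order 1: 1; order 5: 6.
Total: 7.

7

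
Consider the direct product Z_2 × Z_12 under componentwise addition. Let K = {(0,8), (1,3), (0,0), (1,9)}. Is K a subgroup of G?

(0,8) ∈ K but its inverse (0,4) ∉ K, so K is not a subgroup.

No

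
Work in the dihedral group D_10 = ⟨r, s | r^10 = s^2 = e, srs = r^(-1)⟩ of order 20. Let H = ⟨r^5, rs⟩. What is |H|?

|⟨r^5⟩| = 2 and |⟨rs⟩| = 2, so |H| is a multiple of lcm(2, 2) = 2 and divides |G| = 20.
Closing under the operation: H = {e, r^5, rs, r^6s}, so |H| = 4.

4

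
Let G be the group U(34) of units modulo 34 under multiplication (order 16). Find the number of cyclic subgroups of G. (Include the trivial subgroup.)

Each element a generates a cyclic subgroup ⟨a⟩; distinct elements may generate the same one (a cyclic group of order d has φ(d) generators).
Cyclic subgroups by order — order 1: 1; order 2: 1; order 4: 1; order 8: 1; order 16: 1.
Total: 5.

5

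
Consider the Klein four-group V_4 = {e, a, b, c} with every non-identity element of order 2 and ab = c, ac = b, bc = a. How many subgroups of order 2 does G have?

3

|G| = 4 and 2 | 4, so subgroups of order 2 are possible by Lagrange.
The subgroups of order 2 are: {e, a}; {e, b}; {e, c}.
So G has 3 subgroups of order 2.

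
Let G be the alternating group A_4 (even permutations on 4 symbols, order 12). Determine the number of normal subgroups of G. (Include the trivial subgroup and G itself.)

3

G has 10 subgroups. Checking conjugation-invariance by order — order 1: 1/1 normal; order 2: 0/3 normal; order 3: 0/4 normal; order 4: 1/1 normal; order 12: 1/1 normal.
Total normal subgroups: 3.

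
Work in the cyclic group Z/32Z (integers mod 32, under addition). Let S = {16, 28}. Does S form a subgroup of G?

No

The identity 0 ∉ S, so S is not a subgroup.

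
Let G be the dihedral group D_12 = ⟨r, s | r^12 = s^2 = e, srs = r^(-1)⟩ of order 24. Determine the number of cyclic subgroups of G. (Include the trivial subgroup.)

18

A cyclic subgroup of order d is generated by each of its φ(d) elements of order d, so the cyclic subgroups of order d number (#elements of order d)/φ(d).
Cyclic subgroups by order — order 1: 1; order 2: 13; order 3: 1; order 4: 1; order 6: 1; order 12: 1.
Total: 18.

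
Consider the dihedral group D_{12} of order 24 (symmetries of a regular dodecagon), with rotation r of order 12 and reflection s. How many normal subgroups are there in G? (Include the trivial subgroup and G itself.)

G has 34 subgroups. Checking conjugation-invariance by order — order 1: 1/1 normal; order 2: 1/13 normal; order 3: 1/1 normal; order 4: 1/7 normal; order 6: 1/5 normal; order 8: 0/3 normal; order 12: 3/3 normal; order 24: 1/1 normal.
Total normal subgroups: 9.

9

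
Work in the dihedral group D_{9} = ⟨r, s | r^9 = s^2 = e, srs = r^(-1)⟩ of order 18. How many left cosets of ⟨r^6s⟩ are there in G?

9

|⟨r^6s⟩| = 2 and |G| = 18.
By Lagrange, [G : H] = |G|/|H| = 18/2 = 9.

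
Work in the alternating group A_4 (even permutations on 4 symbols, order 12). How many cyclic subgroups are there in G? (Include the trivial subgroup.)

8

A cyclic subgroup of order d is generated by each of its φ(d) elements of order d, so the cyclic subgroups of order d number (#elements of order d)/φ(d).
Cyclic subgroups by order — order 1: 1; order 2: 3; order 3: 4.
Total: 8.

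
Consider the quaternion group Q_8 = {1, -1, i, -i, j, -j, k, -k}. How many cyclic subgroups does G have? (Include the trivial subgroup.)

5

A cyclic subgroup of order d is generated by each of its φ(d) elements of order d, so the cyclic subgroups of order d number (#elements of order d)/φ(d).
Cyclic subgroups by order — order 1: 1; order 2: 1; order 4: 3.
Total: 5.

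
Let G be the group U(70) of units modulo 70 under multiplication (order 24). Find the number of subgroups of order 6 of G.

3

|G| = 24 and 6 | 24, so subgroups of order 6 are possible by Lagrange.
The subgroups of order 6 are: {1, 11, 19, 51, 59, 69}; {1, 9, 11, 29, 39, 51}; {1, 11, 31, 41, 51, 61}.
So G has 3 subgroups of order 6.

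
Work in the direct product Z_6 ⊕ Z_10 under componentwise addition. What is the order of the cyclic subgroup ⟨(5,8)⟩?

30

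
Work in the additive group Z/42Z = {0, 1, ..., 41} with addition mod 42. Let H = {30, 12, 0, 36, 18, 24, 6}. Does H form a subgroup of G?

Yes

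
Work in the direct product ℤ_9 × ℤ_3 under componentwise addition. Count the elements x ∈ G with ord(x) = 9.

18

An element (a,b) has order lcm(ord(a), ord(b)); count pairs with lcm equal to 9.
Enumerating gives 18 such elements.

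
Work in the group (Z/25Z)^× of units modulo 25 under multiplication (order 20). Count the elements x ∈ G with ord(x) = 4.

The elements of order 4 are: 7, 18.
That's 2.

2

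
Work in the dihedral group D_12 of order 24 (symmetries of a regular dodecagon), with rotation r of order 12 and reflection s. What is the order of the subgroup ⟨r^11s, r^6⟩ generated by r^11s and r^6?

4

|⟨r^11s⟩| = 2 and |⟨r^6⟩| = 2, so |H| is a multiple of lcm(2, 2) = 2 and divides |G| = 24.
Closing under the operation: H = {e, r^6, r^5s, r^11s}, so |H| = 4.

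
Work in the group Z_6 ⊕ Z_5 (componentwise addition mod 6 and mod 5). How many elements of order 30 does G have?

8

An element (a,b) has order lcm(ord(a), ord(b)); count pairs with lcm equal to 30.
Enumerating gives 8 such elements.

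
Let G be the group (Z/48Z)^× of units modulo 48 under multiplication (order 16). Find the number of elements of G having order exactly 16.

0

No element of G has order 16 (even though 16 | 16).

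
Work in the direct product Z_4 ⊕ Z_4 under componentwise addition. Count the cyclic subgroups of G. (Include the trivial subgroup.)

10

A cyclic subgroup of order d is generated by each of its φ(d) elements of order d, so the cyclic subgroups of order d number (#elements of order d)/φ(d).
Cyclic subgroups by order — order 1: 1; order 2: 3; order 4: 6.
Total: 10.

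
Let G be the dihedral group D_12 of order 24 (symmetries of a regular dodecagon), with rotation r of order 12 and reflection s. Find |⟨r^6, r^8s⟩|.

4

|⟨r^6⟩| = 2 and |⟨r^8s⟩| = 2, so |H| is a multiple of lcm(2, 2) = 2 and divides |G| = 24.
Closing under the operation: H = {e, r^6, r^2s, r^8s}, so |H| = 4.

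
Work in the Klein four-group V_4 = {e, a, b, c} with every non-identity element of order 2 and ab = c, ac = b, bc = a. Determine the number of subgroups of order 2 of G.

|G| = 4 and 2 | 4, so subgroups of order 2 are possible by Lagrange.
The subgroups of order 2 are: {e, a}; {e, b}; {e, c}.
So G has 3 subgroups of order 2.

3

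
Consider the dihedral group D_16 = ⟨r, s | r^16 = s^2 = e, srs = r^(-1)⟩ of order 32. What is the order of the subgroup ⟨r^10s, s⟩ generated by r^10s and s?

|⟨r^10s⟩| = 2 and |⟨s⟩| = 2, so |H| is a multiple of lcm(2, 2) = 2 and divides |G| = 32.
Closing under the operation: H = {e, r^2, r^4, r^6, r^8, r^10, r^12, r^14, s, r^2s, r^4s, r^6s, r^8s, r^10s, r^12s, r^14s}, so |H| = 16.

16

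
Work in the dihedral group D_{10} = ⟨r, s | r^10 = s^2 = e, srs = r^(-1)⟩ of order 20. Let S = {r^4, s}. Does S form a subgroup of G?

The identity e ∉ S, so S is not a subgroup.

No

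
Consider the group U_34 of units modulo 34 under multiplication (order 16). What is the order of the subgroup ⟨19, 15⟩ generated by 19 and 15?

8

|⟨19⟩| = 8 and |⟨15⟩| = 8, so |H| is a multiple of lcm(8, 8) = 8 and divides |G| = 16.
Closing under the operation: H = {1, 9, 13, 15, 19, 21, 25, 33}, so |H| = 8.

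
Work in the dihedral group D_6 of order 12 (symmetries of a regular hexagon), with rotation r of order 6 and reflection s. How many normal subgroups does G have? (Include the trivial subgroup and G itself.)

7

G has 16 subgroups. Checking conjugation-invariance by order — order 1: 1/1 normal; order 2: 1/7 normal; order 3: 1/1 normal; order 4: 0/3 normal; order 6: 3/3 normal; order 12: 1/1 normal.
Total normal subgroups: 7.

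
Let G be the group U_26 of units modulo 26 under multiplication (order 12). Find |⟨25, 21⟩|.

4

|⟨25⟩| = 2 and |⟨21⟩| = 4, so |H| is a multiple of lcm(2, 4) = 4 and divides |G| = 12.
Closing under the operation: H = {1, 5, 21, 25}, so |H| = 4.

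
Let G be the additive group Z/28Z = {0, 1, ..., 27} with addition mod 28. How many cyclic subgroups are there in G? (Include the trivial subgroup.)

6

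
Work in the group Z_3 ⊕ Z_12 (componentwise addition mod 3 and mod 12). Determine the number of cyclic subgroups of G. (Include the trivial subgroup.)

15

A cyclic subgroup of order d is generated by each of its φ(d) elements of order d, so the cyclic subgroups of order d number (#elements of order d)/φ(d).
Cyclic subgroups by order — order 1: 1; order 2: 1; order 3: 4; order 4: 1; order 6: 4; order 12: 4.
Total: 15.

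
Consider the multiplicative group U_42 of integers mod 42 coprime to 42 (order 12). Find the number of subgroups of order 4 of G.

1

|G| = 12 and 4 | 12, so subgroups of order 4 are possible by Lagrange.
The subgroups of order 4 are: {1, 13, 29, 41}.
So G has 1 subgroup of order 4.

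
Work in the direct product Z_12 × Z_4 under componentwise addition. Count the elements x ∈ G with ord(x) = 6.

An element (a,b) has order lcm(ord(a), ord(b)); count pairs with lcm equal to 6.
Enumerating gives 6 such elements.

6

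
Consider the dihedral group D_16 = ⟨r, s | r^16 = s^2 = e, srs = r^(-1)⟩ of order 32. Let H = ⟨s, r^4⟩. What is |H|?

|⟨s⟩| = 2 and |⟨r^4⟩| = 4, so |H| is a multiple of lcm(2, 4) = 4 and divides |G| = 32.
Closing under the operation: H = {e, r^4, r^8, r^12, s, r^4s, r^8s, r^12s}, so |H| = 8.

8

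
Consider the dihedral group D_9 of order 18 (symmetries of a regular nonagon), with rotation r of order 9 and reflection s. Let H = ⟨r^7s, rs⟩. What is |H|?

6

|⟨r^7s⟩| = 2 and |⟨rs⟩| = 2, so |H| is a multiple of lcm(2, 2) = 2 and divides |G| = 18.
Closing under the operation: H = {e, r^3, r^6, rs, r^4s, r^7s}, so |H| = 6.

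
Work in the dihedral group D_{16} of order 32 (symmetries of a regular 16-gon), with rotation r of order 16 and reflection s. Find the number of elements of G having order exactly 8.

The elements of order 8 are: r^2, r^6, r^10, r^14.
That's 4.

4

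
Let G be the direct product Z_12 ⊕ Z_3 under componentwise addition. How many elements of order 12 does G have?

16

An element (a,b) has order lcm(ord(a), ord(b)); count pairs with lcm equal to 12.
Enumerating gives 16 such elements.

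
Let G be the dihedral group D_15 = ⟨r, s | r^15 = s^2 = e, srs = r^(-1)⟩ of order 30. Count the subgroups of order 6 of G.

|G| = 30 and 6 | 30, so subgroups of order 6 are possible by Lagrange.
The subgroups of order 6 are: {e, r^5, r^10, s, r^5s, r^10s}; {e, r^5, r^10, rs, r^6s, r^11s}; {e, r^5, r^10, r^2s, r^7s, r^12s}; {e, r^5, r^10, r^3s, r^8s, r^13s}; … (5 in all).
So G has 5 subgroups of order 6.

5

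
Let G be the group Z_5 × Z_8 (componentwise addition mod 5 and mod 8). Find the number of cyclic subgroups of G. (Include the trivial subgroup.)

Group the elements of G by the cyclic subgroup they generate; each cyclic subgroup of order d accounts for φ(d) elements.
Cyclic subgroups by order — order 1: 1; order 2: 1; order 4: 1; order 5: 1; order 8: 1; order 10: 1; order 20: 1; order 40: 1.
Total: 8.

8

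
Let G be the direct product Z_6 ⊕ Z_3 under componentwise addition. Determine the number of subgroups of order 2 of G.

1

|G| = 18 and 2 | 18, so subgroups of order 2 are possible by Lagrange.
The subgroups of order 2 are: {(0,0), (3,0)}.
So G has 1 subgroup of order 2.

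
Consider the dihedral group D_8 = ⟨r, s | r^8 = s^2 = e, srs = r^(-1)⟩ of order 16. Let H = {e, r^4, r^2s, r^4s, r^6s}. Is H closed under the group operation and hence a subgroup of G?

|H| = 5 does not divide |G| = 16, so by Lagrange H is not a subgroup.

No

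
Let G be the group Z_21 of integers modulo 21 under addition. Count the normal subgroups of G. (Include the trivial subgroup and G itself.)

G is abelian, so every subgroup is normal.
G has 4 subgroups in total, hence 4 normal subgroups.

4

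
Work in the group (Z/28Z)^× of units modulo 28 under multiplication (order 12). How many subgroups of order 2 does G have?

3

|G| = 12 and 2 | 12, so subgroups of order 2 are possible by Lagrange.
The subgroups of order 2 are: {1, 13}; {1, 15}; {1, 27}.
So G has 3 subgroups of order 2.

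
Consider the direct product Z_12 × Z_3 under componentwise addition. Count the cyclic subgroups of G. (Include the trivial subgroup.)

15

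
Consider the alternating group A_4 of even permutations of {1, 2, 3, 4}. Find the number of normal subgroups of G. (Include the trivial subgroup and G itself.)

G has 10 subgroups. Checking conjugation-invariance by order — order 1: 1/1 normal; order 2: 0/3 normal; order 3: 0/4 normal; order 4: 1/1 normal; order 12: 1/1 normal.
Total normal subgroups: 3.

3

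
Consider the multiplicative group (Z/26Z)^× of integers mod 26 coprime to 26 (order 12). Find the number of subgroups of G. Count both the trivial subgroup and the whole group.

6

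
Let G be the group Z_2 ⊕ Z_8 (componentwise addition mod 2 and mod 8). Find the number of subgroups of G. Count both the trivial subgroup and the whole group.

11

|G| = 16, so by Lagrange every subgroup order divides 16. Divisors: 1, 2, 4, 8, 16.
Subgroups by order — order 1: 1; order 2: 3; order 4: 3; order 8: 3; order 16: 1.
Total: 1 + 3 + 3 + 3 + 1 = 11.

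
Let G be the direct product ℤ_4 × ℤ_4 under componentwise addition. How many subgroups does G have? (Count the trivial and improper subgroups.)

|G| = 16, so by Lagrange every subgroup order divides 16. Divisors: 1, 2, 4, 8, 16.
Subgroups by order — order 1: 1; order 2: 3; order 4: 7; order 8: 3; order 16: 1.
Total: 1 + 3 + 7 + 3 + 1 = 15.

15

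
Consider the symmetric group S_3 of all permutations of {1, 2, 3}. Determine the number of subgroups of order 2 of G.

3

|G| = 6 and 2 | 6, so subgroups of order 2 are possible by Lagrange.
The subgroups of order 2 are: {e, (1 2)}; {e, (1 3)}; {e, (2 3)}.
So G has 3 subgroups of order 2.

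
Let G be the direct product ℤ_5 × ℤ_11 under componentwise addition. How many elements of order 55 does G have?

An element (a,b) has order lcm(ord(a), ord(b)); count pairs with lcm equal to 55.
Enumerating gives 40 such elements.

40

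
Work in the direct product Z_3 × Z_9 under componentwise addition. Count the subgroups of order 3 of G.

|G| = 27 and 3 | 27, so subgroups of order 3 are possible by Lagrange.
The subgroups of order 3 are: {(0,0), (0,3), (0,6)}; {(0,0), (1,0), (2,0)}; {(0,0), (1,3), (2,6)}; {(0,0), (1,6), (2,3)}.
So G has 4 subgroups of order 3.

4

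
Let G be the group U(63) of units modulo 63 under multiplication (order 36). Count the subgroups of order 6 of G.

|G| = 36 and 6 | 36, so subgroups of order 6 are possible by Lagrange.
The subgroups of order 6 are: {1, 10, 19, 37, 46, 55}; {1, 8, 11, 23, 25, 58}; {1, 13, 22, 34, 43, 55}; {1, 2, 4, 8, 16, 32}; … (12 in all).
So G has 12 subgroups of order 6.

12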